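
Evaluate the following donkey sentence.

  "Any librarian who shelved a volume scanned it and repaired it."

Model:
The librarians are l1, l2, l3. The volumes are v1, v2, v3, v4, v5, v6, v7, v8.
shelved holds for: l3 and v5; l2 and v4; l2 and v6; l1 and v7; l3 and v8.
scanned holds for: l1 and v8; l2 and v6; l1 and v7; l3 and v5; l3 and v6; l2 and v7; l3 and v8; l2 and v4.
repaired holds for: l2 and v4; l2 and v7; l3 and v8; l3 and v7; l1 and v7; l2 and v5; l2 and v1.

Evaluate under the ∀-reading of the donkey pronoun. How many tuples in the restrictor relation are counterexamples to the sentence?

"it" takes "a volume" as antecedent — a donkey pronoun bound across the clause boundary.
Strong reading: for every (l,v) with shelved(l,v), scanned(l,v) ∧ repaired(l,v).
Restrictor pairs: (l1,v7) ✓  (l2,v4) ✓  (l2,v6) ✗  (l3,v5) ✗  (l3,v8) ✓
Counterexamples (restrictor pairs failing the scope): 2.

2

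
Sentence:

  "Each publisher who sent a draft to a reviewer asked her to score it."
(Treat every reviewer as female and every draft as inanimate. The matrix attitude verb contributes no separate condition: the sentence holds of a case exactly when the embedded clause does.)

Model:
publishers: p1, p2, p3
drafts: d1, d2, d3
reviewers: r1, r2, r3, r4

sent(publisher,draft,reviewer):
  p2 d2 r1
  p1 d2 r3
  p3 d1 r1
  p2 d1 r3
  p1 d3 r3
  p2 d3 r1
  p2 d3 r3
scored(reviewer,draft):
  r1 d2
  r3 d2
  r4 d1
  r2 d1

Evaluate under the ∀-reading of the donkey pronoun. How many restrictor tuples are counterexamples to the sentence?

"her" takes "a reviewer" as antecedent and "it" takes "a draft"; both are donkey pronouns co-varying with the restrictor.
Strong reading: for every (p,d,r) with sent(p,d,r), scored(r,d).
Restrictor triples: (p1,d2,r3)→scored(r3,d2) ✓  (p1,d3,r3)→scored(r3,d3) ✗  (p2,d1,r3)→scored(r3,d1) ✗  (p2,d2,r1)→scored(r1,d2) ✓  (p2,d3,r1)→scored(r1,d3) ✗  (p2,d3,r3)→scored(r3,d3) ✗  (p3,d1,r1)→scored(r1,d1) ✗
Counterexamples (restrictor triples failing the scope): 5.

5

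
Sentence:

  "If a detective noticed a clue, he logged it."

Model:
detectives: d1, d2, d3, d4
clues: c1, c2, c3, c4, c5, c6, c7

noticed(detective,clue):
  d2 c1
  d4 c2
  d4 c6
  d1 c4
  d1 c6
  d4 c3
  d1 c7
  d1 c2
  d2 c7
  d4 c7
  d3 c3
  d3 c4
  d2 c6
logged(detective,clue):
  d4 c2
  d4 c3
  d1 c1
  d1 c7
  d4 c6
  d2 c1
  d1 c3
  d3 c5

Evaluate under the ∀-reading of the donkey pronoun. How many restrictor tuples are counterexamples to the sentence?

8

"it" takes "a clue" as antecedent — a donkey pronoun bound across the clause boundary.
Strong reading: for every (d,c) with noticed(d,c), logged(d,c).
Restrictor pairs: (d1,c2) ✗  (d1,c4) ✗  (d1,c6) ✗  (d1,c7) ✓  (d2,c1) ✓  (d2,c6) ✗  (d2,c7) ✗  (d3,c3) ✗  (d3,c4) ✗  (d4,c2) ✓  (d4,c3) ✓  (d4,c6) ✓  (d4,c7) ✗
Counterexamples (restrictor pairs failing the scope): 8.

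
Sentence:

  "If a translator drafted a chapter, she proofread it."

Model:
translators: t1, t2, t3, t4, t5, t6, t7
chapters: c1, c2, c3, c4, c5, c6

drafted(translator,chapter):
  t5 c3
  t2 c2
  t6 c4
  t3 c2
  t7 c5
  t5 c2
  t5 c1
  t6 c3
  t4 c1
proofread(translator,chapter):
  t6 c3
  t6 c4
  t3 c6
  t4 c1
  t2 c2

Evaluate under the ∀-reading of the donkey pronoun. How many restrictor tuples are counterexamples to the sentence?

5

"it" takes "a chapter" as antecedent — a donkey pronoun bound across the clause boundary.
Strong reading: for every (t,c) with drafted(t,c), proofread(t,c).
Restrictor pairs: (t2,c2) ✓  (t3,c2) ✗  (t4,c1) ✓  (t5,c1) ✗  (t5,c2) ✗  (t5,c3) ✗  (t6,c3) ✓  (t6,c4) ✓  (t7,c5) ✗
Counterexamples (restrictor pairs failing the scope): 5.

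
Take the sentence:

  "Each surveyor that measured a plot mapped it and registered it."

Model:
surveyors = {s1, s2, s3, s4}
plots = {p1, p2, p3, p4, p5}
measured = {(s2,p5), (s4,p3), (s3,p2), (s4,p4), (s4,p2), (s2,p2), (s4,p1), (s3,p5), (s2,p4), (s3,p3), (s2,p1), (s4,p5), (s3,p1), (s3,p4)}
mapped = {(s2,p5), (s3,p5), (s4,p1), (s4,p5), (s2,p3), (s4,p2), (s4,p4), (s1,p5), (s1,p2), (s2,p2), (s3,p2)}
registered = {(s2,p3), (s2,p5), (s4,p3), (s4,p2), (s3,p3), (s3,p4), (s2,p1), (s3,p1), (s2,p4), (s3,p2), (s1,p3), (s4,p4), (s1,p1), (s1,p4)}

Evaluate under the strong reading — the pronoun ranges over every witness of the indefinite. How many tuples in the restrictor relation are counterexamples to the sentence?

10

"it" takes "a plot" as antecedent — a donkey pronoun bound across the clause boundary.
Strong reading: for every (s,p) with measured(s,p), mapped(s,p) ∧ registered(s,p).
Restrictor pairs: (s2,p1) ✗  (s2,p2) ✗  (s2,p4) ✗  (s2,p5) ✓  (s3,p1) ✗  (s3,p2) ✓  (s3,p3) ✗  (s3,p4) ✗  (s3,p5) ✗  (s4,p1) ✗  (s4,p2) ✓  (s4,p3) ✗  (s4,p4) ✓  (s4,p5) ✗
Counterexamples (restrictor pairs failing the scope): 10.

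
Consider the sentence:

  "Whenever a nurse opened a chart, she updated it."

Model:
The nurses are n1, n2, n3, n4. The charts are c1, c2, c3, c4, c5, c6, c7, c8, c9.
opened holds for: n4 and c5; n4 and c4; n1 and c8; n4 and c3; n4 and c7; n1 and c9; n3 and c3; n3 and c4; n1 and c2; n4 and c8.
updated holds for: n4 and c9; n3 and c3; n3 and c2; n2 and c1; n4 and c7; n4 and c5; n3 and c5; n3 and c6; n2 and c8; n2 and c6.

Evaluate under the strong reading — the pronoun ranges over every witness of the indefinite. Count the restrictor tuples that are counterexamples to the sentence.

7

"it" takes "a chart" as antecedent — a donkey pronoun bound across the clause boundary.
Strong reading: for every (n,c) with opened(n,c), updated(n,c).
Restrictor pairs: (n1,c2) ✗  (n1,c8) ✗  (n1,c9) ✗  (n3,c3) ✓  (n3,c4) ✗  (n4,c3) ✗  (n4,c4) ✗  (n4,c5) ✓  (n4,c7) ✓  (n4,c8) ✗
Counterexamples (restrictor pairs failing the scope): 7.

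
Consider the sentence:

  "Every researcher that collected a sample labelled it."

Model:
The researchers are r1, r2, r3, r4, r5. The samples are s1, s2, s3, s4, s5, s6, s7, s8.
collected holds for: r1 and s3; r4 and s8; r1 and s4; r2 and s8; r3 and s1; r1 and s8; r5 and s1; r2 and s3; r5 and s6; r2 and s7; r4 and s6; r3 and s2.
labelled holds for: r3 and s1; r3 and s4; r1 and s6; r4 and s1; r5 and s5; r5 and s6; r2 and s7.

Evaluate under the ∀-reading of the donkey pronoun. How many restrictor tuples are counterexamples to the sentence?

"it" takes "a sample" as antecedent — a donkey pronoun bound across the clause boundary.
Strong reading: for every (r,s) with collected(r,s), labelled(r,s).
Restrictor pairs: (r1,s3) ✗  (r1,s4) ✗  (r1,s8) ✗  (r2,s3) ✗  (r2,s7) ✓  (r2,s8) ✗  (r3,s1) ✓  (r3,s2) ✗  (r4,s6) ✗  (r4,s8) ✗  (r5,s1) ✗  (r5,s6) ✓
Counterexamples (restrictor pairs failing the scope): 9.

9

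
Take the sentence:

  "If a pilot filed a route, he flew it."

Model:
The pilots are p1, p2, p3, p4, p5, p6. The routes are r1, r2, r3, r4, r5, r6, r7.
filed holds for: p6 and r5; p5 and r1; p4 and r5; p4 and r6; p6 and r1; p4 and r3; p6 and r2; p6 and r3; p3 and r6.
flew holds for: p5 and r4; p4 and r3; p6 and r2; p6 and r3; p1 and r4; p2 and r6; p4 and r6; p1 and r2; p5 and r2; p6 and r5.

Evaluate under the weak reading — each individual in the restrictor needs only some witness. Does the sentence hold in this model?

False

"it" takes "a route" as antecedent — a donkey pronoun bound across the clause boundary.
Weak reading: every pilot p with some filed-route has at least one filed-route r such that flew(p,r).
Per pilot: p3:✗  p4:✓  p5:✗  p6:✓
p3 has no witness among its filed-routes.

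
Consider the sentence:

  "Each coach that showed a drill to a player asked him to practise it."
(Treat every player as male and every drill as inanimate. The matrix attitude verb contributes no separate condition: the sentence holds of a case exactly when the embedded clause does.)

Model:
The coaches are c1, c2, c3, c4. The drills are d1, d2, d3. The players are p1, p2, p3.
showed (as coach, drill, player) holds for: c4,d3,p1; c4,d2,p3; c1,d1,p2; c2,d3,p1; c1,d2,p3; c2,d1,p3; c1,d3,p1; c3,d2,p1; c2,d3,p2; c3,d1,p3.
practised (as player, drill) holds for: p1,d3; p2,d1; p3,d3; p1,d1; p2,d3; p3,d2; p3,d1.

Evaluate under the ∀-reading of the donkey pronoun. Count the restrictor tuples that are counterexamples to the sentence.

1

"him" takes "a player" as antecedent and "it" takes "a drill"; both are donkey pronouns co-varying with the restrictor.
Strong reading: for every (c,d,p) with showed(c,d,p), practised(p,d).
Restrictor triples: (c1,d1,p2)→practised(p2,d1) ✓  (c1,d2,p3)→practised(p3,d2) ✓  (c1,d3,p1)→practised(p1,d3) ✓  (c2,d1,p3)→practised(p3,d1) ✓  (c2,d3,p1)→practised(p1,d3) ✓  (c2,d3,p2)→practised(p2,d3) ✓  (c3,d1,p3)→practised(p3,d1) ✓  (c3,d2,p1)→practised(p1,d2) ✗  (c4,d2,p3)→practised(p3,d2) ✓  (c4,d3,p1)→practised(p1,d3) ✓
Counterexamples (restrictor triples failing the scope): 1.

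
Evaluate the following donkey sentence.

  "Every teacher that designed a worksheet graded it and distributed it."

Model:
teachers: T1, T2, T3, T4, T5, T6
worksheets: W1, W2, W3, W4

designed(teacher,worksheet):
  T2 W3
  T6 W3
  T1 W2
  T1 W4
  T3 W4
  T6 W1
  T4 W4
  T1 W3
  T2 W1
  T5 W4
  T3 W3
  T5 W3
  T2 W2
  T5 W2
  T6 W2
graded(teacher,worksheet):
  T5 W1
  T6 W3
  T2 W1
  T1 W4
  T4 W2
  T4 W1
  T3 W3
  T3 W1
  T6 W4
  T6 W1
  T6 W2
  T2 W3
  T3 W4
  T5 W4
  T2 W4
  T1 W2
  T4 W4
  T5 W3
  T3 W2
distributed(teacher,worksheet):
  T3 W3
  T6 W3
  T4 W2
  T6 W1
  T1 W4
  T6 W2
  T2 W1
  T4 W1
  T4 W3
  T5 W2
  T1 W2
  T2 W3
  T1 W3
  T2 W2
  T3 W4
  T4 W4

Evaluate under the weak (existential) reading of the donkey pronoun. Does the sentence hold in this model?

False

"it" takes "a worksheet" as antecedent — a donkey pronoun bound across the clause boundary.
Weak reading: every teacher t with some designed-worksheet has at least one designed-worksheet w such that graded(t,w) ∧ distributed(t,w).
Per teacher: T1:✓  T2:✓  T3:✓  T4:✓  T5:✗  T6:✓
T5 has no witness among its designed-worksheets.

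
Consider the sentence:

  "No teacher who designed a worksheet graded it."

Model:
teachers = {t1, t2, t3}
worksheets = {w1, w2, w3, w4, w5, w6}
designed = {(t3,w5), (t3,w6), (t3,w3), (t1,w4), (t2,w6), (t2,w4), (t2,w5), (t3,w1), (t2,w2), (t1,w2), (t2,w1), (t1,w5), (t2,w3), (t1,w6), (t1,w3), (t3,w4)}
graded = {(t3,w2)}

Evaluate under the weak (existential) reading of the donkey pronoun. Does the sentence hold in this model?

True

"it" takes "a worksheet" as antecedent — a donkey pronoun bound across the clause boundary.
Truth condition: for no (t,w) with designed(t,w) does graded(t,w) hold.
Restrictor pairs — does the scope hold? (t1,w2):fails  (t1,w3):fails  (t1,w4):fails  (t1,w5):fails  (t1,w6):fails  (t2,w1):fails  (t2,w2):fails  (t2,w3):fails  (t2,w4):fails  (t2,w5):fails  (t2,w6):fails  (t3,w1):fails  (t3,w3):fails  (t3,w4):fails  (t3,w5):fails  (t3,w6):fails
Scope holds for no restrictor pair, so the sentence is true.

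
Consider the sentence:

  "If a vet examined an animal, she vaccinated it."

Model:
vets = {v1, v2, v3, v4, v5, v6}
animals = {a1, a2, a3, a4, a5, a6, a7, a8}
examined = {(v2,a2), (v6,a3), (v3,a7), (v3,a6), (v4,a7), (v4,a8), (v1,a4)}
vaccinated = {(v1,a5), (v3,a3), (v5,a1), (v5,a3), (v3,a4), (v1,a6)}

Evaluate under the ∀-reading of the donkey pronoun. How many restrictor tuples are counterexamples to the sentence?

"it" takes "an animal" as antecedent — a donkey pronoun bound across the clause boundary.
Strong reading: for every (v,a) with examined(v,a), vaccinated(v,a).
Restrictor pairs: (v1,a4) ✗  (v2,a2) ✗  (v3,a6) ✗  (v3,a7) ✗  (v4,a7) ✗  (v4,a8) ✗  (v6,a3) ✗
Counterexamples (restrictor pairs failing the scope): 7.

7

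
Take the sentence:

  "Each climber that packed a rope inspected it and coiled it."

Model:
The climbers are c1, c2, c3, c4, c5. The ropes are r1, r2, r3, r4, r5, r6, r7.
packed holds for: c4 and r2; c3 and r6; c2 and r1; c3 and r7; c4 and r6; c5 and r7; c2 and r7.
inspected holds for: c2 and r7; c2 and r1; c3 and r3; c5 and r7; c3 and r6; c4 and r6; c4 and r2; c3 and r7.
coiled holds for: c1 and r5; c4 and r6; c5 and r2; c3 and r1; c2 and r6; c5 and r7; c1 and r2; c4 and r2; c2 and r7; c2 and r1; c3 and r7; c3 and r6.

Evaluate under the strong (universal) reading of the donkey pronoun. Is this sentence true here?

True

"it" takes "a rope" as antecedent — a donkey pronoun bound across the clause boundary.
Strong reading: for every (c,r) with packed(c,r), inspected(c,r) ∧ coiled(c,r).
Restrictor pairs: (c2,r1) ✓  (c2,r7) ✓  (c3,r6) ✓  (c3,r7) ✓  (c4,r2) ✓  (c4,r6) ✓  (c5,r7) ✓
Every restrictor pair satisfies the scope.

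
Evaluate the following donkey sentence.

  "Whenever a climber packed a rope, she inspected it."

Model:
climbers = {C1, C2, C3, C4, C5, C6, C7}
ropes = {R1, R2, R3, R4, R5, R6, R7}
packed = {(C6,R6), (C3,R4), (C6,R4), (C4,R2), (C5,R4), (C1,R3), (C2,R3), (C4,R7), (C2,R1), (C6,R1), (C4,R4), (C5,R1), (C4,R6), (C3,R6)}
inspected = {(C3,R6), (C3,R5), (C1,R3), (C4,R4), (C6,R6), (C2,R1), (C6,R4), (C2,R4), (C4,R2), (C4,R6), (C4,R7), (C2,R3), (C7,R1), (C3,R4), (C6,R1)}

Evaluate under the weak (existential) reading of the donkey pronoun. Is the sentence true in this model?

False

"it" takes "a rope" as antecedent — a donkey pronoun bound across the clause boundary.
Weak reading: every climber c with some packed-rope has at least one packed-rope r such that inspected(c,r).
Per climber: C1:✓  C2:✓  C3:✓  C4:✓  C5:✗  C6:✓
C5 has no witness among its packed-ropes.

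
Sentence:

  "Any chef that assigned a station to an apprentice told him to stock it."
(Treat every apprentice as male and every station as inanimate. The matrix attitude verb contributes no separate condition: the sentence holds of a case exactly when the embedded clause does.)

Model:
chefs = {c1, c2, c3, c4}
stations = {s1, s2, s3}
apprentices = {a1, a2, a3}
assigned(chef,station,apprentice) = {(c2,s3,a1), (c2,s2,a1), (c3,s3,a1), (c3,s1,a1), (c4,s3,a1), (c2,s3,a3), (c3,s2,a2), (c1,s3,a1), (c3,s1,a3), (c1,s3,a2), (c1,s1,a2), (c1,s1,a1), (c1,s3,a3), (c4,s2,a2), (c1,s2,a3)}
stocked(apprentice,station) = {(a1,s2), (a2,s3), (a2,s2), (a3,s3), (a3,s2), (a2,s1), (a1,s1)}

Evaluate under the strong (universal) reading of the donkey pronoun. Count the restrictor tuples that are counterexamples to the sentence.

5

"him" takes "an apprentice" as antecedent and "it" takes "a station"; both are donkey pronouns co-varying with the restrictor.
Strong reading: for every (c,s,a) with assigned(c,s,a), stocked(a,s).
Restrictor triples: (c1,s1,a1)→stocked(a1,s1) ✓  (c1,s1,a2)→stocked(a2,s1) ✓  (c1,s2,a3)→stocked(a3,s2) ✓  (c1,s3,a1)→stocked(a1,s3) ✗  (c1,s3,a2)→stocked(a2,s3) ✓  (c1,s3,a3)→stocked(a3,s3) ✓  (c2,s2,a1)→stocked(a1,s2) ✓  (c2,s3,a1)→stocked(a1,s3) ✗  (c2,s3,a3)→stocked(a3,s3) ✓  (c3,s1,a1)→stocked(a1,s1) ✓  (c3,s1,a3)→stocked(a3,s1) ✗  (c3,s2,a2)→stocked(a2,s2) ✓  (c3,s3,a1)→stocked(a1,s3) ✗  (c4,s2,a2)→stocked(a2,s2) ✓  (c4,s3,a1)→stocked(a1,s3) ✗
Counterexamples (restrictor triples failing the scope): 5.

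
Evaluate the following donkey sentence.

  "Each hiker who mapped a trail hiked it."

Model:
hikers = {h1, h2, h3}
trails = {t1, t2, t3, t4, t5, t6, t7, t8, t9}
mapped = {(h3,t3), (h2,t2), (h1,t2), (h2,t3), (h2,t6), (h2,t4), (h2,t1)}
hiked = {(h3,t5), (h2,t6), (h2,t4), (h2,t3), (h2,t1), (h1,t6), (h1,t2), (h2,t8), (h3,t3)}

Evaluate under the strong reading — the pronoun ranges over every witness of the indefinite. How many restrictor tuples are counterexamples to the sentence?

"it" takes "a trail" as antecedent — a donkey pronoun bound across the clause boundary.
Strong reading: for every (h,t) with mapped(h,t), hiked(h,t).
Restrictor pairs: (h1,t2) ✓  (h2,t1) ✓  (h2,t2) ✗  (h2,t3) ✓  (h2,t4) ✓  (h2,t6) ✓  (h3,t3) ✓
Counterexamples (restrictor pairs failing the scope): 1.

1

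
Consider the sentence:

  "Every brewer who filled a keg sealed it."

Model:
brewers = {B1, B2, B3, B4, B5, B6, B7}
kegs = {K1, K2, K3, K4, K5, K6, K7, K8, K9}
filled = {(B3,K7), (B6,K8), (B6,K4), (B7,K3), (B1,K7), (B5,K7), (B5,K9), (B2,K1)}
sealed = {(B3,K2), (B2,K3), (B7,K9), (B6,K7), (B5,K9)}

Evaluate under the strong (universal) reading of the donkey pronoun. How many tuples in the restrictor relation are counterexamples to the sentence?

"it" takes "a keg" as antecedent — a donkey pronoun bound across the clause boundary.
Strong reading: for every (b,k) with filled(b,k), sealed(b,k).
Restrictor pairs: (B1,K7) ✗  (B2,K1) ✗  (B3,K7) ✗  (B5,K7) ✗  (B5,K9) ✓  (B6,K4) ✗  (B6,K8) ✗  (B7,K3) ✗
Counterexamples (restrictor pairs failing the scope): 7.

7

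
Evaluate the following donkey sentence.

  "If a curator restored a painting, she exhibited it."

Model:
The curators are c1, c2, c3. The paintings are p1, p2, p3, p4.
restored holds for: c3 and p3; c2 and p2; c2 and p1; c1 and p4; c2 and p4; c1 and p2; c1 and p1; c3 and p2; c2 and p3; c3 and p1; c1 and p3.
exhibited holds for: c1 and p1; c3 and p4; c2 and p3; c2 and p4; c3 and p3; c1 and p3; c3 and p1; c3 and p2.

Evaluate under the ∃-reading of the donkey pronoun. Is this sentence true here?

"it" takes "a painting" as antecedent — a donkey pronoun bound across the clause boundary.
Weak reading: every curator c with some restored-painting has at least one restored-painting p such that exhibited(c,p).
Per curator: c1:✓  c2:✓  c3:✓
Every curator in the restrictor has a witness.

True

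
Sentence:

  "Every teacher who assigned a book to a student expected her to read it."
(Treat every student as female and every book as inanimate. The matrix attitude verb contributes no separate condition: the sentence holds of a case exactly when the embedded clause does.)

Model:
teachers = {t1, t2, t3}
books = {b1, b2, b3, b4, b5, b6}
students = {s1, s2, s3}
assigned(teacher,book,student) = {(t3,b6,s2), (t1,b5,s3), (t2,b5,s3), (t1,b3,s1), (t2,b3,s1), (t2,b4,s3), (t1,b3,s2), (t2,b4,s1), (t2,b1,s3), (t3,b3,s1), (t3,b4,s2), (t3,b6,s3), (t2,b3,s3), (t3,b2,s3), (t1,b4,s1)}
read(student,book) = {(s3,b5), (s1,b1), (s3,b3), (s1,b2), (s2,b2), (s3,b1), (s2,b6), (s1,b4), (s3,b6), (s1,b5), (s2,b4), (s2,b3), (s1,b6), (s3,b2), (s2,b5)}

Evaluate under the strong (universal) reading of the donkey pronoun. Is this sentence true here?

False

"her" takes "a student" as antecedent and "it" takes "a book"; both are donkey pronouns co-varying with the restrictor.
Strong reading: for every (t,b,s) with assigned(t,b,s), read(s,b).
Restrictor triples: (t1,b3,s1)→read(s1,b3) ✗  (t1,b3,s2)→read(s2,b3) ✓  (t1,b4,s1)→read(s1,b4) ✓  (t1,b5,s3)→read(s3,b5) ✓  (t2,b1,s3)→read(s3,b1) ✓  (t2,b3,s1)→read(s1,b3) ✗  (t2,b3,s3)→read(s3,b3) ✓  (t2,b4,s1)→read(s1,b4) ✓  (t2,b4,s3)→read(s3,b4) ✗  (t2,b5,s3)→read(s3,b5) ✓  (t3,b2,s3)→read(s3,b2) ✓  (t3,b3,s1)→read(s1,b3) ✗  (t3,b4,s2)→read(s2,b4) ✓  (t3,b6,s2)→read(s2,b6) ✓  (t3,b6,s3)→read(s3,b6) ✓
Counterexample: (t1,b3,s1) — read(s1,b3) does not hold.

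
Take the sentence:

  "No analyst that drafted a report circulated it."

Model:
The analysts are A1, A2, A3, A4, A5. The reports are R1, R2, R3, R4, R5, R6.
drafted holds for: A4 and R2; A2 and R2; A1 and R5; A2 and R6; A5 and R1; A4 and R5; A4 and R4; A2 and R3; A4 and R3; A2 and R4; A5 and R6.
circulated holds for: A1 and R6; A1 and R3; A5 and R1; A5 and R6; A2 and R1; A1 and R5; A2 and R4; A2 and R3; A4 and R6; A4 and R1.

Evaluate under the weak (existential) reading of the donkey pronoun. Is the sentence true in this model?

False

"it" takes "a report" as antecedent — a donkey pronoun bound across the clause boundary.
Truth condition: for no (a,r) with drafted(a,r) does circulated(a,r) hold.
Restrictor pairs — does the scope hold? (A1,R5):holds  (A2,R2):fails  (A2,R3):holds  (A2,R4):holds  (A2,R6):fails  (A4,R2):fails  (A4,R3):fails  (A4,R4):fails  (A4,R5):fails  (A5,R1):holds  (A5,R6):holds
Scope holds for 5 pair(s), so the sentence is false.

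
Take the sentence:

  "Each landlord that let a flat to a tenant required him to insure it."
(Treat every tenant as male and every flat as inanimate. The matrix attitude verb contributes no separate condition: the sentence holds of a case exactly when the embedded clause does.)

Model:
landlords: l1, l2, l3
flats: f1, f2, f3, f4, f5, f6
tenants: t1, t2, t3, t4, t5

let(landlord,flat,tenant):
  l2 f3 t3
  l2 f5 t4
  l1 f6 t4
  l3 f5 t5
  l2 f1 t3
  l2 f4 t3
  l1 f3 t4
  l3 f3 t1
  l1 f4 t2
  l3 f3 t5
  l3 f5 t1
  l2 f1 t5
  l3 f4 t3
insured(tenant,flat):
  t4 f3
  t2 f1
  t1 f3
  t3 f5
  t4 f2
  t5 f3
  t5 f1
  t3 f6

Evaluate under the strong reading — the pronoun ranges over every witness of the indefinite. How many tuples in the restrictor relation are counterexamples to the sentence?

9

"him" takes "a tenant" as antecedent and "it" takes "a flat"; both are donkey pronouns co-varying with the restrictor.
Strong reading: for every (l,f,t) with let(l,f,t), insured(t,f).
Restrictor triples: (l1,f3,t4)→insured(t4,f3) ✓  (l1,f4,t2)→insured(t2,f4) ✗  (l1,f6,t4)→insured(t4,f6) ✗  (l2,f1,t3)→insured(t3,f1) ✗  (l2,f1,t5)→insured(t5,f1) ✓  (l2,f3,t3)→insured(t3,f3) ✗  (l2,f4,t3)→insured(t3,f4) ✗  (l2,f5,t4)→insured(t4,f5) ✗  (l3,f3,t1)→insured(t1,f3) ✓  (l3,f3,t5)→insured(t5,f3) ✓  (l3,f4,t3)→insured(t3,f4) ✗  (l3,f5,t1)→insured(t1,f5) ✗  (l3,f5,t5)→insured(t5,f5) ✗
Counterexamples (restrictor triples failing the scope): 9.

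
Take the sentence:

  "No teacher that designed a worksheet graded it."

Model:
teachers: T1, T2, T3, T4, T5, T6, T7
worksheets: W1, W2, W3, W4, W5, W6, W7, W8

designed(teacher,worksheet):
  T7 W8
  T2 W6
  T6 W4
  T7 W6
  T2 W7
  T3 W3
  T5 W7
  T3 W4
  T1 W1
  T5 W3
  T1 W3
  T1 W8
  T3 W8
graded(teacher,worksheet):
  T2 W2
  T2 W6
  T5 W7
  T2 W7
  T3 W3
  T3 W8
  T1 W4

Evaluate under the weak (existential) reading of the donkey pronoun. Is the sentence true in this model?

False

"it" takes "a worksheet" as antecedent — a donkey pronoun bound across the clause boundary.
Truth condition: for no (t,w) with designed(t,w) does graded(t,w) hold.
Restrictor pairs — does the scope hold? (T1,W1):fails  (T1,W3):fails  (T1,W8):fails  (T2,W6):holds  (T2,W7):holds  (T3,W3):holds  (T3,W4):fails  (T3,W8):holds  (T5,W3):fails  (T5,W7):holds  (T6,W4):fails  (T7,W6):fails  (T7,W8):fails
Scope holds for 5 pair(s), so the sentence is false.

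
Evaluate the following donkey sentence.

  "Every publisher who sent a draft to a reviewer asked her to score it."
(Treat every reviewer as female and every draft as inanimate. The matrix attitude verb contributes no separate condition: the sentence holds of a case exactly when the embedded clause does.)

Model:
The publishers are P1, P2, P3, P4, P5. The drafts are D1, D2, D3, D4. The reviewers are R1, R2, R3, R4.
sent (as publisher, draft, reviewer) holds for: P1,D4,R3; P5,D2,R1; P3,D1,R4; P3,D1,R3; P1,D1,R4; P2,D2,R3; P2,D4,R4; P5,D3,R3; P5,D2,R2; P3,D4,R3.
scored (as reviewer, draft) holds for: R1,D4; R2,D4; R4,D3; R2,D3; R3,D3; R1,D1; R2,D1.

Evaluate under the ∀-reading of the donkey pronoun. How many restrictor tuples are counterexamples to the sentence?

"her" takes "a reviewer" as antecedent and "it" takes "a draft"; both are donkey pronouns co-varying with the restrictor.
Strong reading: for every (p,d,r) with sent(p,d,r), scored(r,d).
Restrictor triples: (P1,D1,R4)→scored(R4,D1) ✗  (P1,D4,R3)→scored(R3,D4) ✗  (P2,D2,R3)→scored(R3,D2) ✗  (P2,D4,R4)→scored(R4,D4) ✗  (P3,D1,R3)→scored(R3,D1) ✗  (P3,D1,R4)→scored(R4,D1) ✗  (P3,D4,R3)→scored(R3,D4) ✗  (P5,D2,R1)→scored(R1,D2) ✗  (P5,D2,R2)→scored(R2,D2) ✗  (P5,D3,R3)→scored(R3,D3) ✓
Counterexamples (restrictor triples failing the scope): 9.

9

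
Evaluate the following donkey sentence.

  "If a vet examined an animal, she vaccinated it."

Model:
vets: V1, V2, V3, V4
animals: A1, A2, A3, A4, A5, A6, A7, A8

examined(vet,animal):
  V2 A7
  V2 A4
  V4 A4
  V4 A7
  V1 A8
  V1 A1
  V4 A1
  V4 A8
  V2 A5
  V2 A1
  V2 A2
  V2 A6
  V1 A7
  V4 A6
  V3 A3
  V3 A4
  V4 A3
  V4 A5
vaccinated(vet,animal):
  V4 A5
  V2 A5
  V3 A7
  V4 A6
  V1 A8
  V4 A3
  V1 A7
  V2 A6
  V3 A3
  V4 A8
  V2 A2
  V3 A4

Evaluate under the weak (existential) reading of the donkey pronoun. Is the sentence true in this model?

"it" takes "an animal" as antecedent — a donkey pronoun bound across the clause boundary.
Weak reading: every vet v with some examined-animal has at least one examined-animal a such that vaccinated(v,a).
Per vet: V1:✓  V2:✓  V3:✓  V4:✓
Every vet in the restrictor has a witness.

True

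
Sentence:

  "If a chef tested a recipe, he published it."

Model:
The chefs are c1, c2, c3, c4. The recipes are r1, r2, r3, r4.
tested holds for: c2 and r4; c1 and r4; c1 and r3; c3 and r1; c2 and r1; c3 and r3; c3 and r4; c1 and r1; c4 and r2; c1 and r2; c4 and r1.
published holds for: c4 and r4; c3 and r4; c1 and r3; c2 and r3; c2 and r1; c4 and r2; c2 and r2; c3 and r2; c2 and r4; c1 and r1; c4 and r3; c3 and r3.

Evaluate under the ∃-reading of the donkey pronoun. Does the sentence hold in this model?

"it" takes "a recipe" as antecedent — a donkey pronoun bound across the clause boundary.
Weak reading: every chef c with some tested-recipe has at least one tested-recipe r such that published(c,r).
Per chef: c1:✓  c2:✓  c3:✓  c4:✓
Every chef in the restrictor has a witness.

True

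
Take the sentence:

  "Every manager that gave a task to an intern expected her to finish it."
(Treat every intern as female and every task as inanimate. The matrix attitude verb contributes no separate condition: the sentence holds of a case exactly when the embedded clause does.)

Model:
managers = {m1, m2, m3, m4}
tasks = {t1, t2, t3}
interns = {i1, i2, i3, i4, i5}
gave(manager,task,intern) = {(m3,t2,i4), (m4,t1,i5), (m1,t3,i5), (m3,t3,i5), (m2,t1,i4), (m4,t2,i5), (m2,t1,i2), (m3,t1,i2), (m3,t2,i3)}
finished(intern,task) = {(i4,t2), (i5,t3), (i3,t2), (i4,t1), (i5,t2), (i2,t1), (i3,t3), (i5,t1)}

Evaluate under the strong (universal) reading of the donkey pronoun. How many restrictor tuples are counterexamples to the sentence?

"her" takes "an intern" as antecedent and "it" takes "a task"; both are donkey pronouns co-varying with the restrictor.
Strong reading: for every (m,t,i) with gave(m,t,i), finished(i,t).
Restrictor triples: (m1,t3,i5)→finished(i5,t3) ✓  (m2,t1,i2)→finished(i2,t1) ✓  (m2,t1,i4)→finished(i4,t1) ✓  (m3,t1,i2)→finished(i2,t1) ✓  (m3,t2,i3)→finished(i3,t2) ✓  (m3,t2,i4)→finished(i4,t2) ✓  (m3,t3,i5)→finished(i5,t3) ✓  (m4,t1,i5)→finished(i5,t1) ✓  (m4,t2,i5)→finished(i5,t2) ✓
Counterexamples (restrictor triples failing the scope): 0.

0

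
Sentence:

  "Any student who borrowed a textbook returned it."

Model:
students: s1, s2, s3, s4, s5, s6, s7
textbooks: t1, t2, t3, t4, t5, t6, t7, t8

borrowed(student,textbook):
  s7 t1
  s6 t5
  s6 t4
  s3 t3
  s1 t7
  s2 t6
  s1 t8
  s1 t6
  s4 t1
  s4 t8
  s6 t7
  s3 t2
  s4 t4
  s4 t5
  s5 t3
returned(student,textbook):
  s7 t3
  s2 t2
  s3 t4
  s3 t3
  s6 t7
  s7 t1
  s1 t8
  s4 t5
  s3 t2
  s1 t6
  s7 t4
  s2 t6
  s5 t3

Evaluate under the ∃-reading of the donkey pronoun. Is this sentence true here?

"it" takes "a textbook" as antecedent — a donkey pronoun bound across the clause boundary.
Weak reading: every student s with some borrowed-textbook has at least one borrowed-textbook t such that returned(s,t).
Per student: s1:✓  s2:✓  s3:✓  s4:✓  s5:✓  s6:✓  s7:✓
Every student in the restrictor has a witness.

True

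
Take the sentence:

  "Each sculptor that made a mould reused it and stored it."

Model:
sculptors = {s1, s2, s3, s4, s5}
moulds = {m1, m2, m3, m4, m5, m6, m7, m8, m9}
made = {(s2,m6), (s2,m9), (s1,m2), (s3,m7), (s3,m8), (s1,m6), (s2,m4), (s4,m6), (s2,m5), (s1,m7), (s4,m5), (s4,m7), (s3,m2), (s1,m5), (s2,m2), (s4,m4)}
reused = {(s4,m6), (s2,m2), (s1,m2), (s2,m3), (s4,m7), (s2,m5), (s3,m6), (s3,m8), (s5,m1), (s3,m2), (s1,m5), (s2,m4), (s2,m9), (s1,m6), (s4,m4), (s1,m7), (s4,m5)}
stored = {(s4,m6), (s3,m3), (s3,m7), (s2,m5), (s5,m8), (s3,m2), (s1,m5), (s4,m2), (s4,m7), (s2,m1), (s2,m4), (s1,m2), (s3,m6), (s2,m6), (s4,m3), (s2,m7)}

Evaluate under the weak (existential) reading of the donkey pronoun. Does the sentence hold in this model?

True

"it" takes "a mould" as antecedent — a donkey pronoun bound across the clause boundary.
Weak reading: every sculptor s with some made-mould has at least one made-mould m such that reused(s,m) ∧ stored(s,m).
Per sculptor: s1:✓  s2:✓  s3:✓  s4:✓
Every sculptor in the restrictor has a witness.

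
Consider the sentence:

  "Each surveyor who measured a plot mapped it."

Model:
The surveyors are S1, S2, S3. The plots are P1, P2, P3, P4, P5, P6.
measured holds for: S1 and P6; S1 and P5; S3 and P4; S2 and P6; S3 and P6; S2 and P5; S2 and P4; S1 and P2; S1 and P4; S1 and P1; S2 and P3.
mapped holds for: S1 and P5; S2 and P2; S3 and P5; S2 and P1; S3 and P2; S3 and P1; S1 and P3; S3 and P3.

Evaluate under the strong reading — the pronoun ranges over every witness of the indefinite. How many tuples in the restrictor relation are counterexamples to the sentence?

"it" takes "a plot" as antecedent — a donkey pronoun bound across the clause boundary.
Strong reading: for every (s,p) with measured(s,p), mapped(s,p).
Restrictor pairs: (S1,P1) ✗  (S1,P2) ✗  (S1,P4) ✗  (S1,P5) ✓  (S1,P6) ✗  (S2,P3) ✗  (S2,P4) ✗  (S2,P5) ✗  (S2,P6) ✗  (S3,P4) ✗  (S3,P6) ✗
Counterexamples (restrictor pairs failing the scope): 10.

10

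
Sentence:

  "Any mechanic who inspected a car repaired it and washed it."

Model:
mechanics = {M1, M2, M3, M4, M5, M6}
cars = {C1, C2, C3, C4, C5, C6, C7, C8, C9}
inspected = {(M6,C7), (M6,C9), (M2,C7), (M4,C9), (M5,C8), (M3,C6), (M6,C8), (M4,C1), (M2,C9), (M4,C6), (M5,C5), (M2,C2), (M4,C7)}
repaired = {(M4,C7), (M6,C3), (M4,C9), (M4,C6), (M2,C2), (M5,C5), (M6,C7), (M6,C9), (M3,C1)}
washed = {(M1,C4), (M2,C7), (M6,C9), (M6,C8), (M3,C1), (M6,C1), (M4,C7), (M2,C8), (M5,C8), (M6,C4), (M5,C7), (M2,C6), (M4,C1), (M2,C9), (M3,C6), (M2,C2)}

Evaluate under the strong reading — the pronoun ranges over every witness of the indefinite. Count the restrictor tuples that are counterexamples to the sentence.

10

"it" takes "a car" as antecedent — a donkey pronoun bound across the clause boundary.
Strong reading: for every (m,c) with inspected(m,c), repaired(m,c) ∧ washed(m,c).
Restrictor pairs: (M2,C2) ✓  (M2,C7) ✗  (M2,C9) ✗  (M3,C6) ✗  (M4,C1) ✗  (M4,C6) ✗  (M4,C7) ✓  (M4,C9) ✗  (M5,C5) ✗  (M5,C8) ✗  (M6,C7) ✗  (M6,C8) ✗  (M6,C9) ✓
Counterexamples (restrictor pairs failing the scope): 10.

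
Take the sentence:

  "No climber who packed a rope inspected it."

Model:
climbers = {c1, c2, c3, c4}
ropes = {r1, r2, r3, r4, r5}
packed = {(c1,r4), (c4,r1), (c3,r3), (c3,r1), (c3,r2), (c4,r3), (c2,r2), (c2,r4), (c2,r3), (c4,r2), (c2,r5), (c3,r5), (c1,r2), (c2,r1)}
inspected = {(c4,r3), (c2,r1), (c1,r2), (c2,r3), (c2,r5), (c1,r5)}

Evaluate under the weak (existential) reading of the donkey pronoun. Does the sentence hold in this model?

"it" takes "a rope" as antecedent — a donkey pronoun bound across the clause boundary.
Truth condition: for no (c,r) with packed(c,r) does inspected(c,r) hold.
Restrictor pairs — does the scope hold? (c1,r2):holds  (c1,r4):fails  (c2,r1):holds  (c2,r2):fails  (c2,r3):holds  (c2,r4):fails  (c2,r5):holds  (c3,r1):fails  (c3,r2):fails  (c3,r3):fails  (c3,r5):fails  (c4,r1):fails  (c4,r2):fails  (c4,r3):holds
Scope holds for 5 pair(s), so the sentence is false.

False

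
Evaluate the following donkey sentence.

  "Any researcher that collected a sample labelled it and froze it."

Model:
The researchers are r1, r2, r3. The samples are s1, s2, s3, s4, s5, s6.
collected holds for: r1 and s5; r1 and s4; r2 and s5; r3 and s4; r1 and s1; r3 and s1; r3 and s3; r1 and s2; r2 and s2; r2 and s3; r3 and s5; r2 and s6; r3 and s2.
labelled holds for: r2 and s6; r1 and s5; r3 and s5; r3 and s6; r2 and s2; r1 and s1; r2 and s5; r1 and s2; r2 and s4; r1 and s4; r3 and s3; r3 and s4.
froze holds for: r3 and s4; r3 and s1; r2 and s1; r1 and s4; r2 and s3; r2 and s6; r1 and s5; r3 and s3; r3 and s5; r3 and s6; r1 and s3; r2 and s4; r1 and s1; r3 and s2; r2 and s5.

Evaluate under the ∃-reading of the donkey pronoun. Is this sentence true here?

True

"it" takes "a sample" as antecedent — a donkey pronoun bound across the clause boundary.
Weak reading: every researcher r with some collected-sample has at least one collected-sample s such that labelled(r,s) ∧ froze(r,s).
Per researcher: r1:✓  r2:✓  r3:✓
Every researcher in the restrictor has a witness.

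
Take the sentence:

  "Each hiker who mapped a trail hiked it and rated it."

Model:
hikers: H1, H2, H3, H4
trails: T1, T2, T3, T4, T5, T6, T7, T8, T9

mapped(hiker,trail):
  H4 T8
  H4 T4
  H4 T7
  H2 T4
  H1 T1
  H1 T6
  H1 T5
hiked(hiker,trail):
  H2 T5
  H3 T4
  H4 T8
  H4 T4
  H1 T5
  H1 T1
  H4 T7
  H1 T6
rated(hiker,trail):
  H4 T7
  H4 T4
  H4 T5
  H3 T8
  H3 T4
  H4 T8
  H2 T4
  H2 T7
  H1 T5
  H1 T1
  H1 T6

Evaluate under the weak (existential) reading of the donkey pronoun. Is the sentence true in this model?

"it" takes "a trail" as antecedent — a donkey pronoun bound across the clause boundary.
Weak reading: every hiker h with some mapped-trail has at least one mapped-trail t such that hiked(h,t) ∧ rated(h,t).
Per hiker: H1:✓  H2:✗  H4:✓
H2 has no witness among its mapped-trails.

False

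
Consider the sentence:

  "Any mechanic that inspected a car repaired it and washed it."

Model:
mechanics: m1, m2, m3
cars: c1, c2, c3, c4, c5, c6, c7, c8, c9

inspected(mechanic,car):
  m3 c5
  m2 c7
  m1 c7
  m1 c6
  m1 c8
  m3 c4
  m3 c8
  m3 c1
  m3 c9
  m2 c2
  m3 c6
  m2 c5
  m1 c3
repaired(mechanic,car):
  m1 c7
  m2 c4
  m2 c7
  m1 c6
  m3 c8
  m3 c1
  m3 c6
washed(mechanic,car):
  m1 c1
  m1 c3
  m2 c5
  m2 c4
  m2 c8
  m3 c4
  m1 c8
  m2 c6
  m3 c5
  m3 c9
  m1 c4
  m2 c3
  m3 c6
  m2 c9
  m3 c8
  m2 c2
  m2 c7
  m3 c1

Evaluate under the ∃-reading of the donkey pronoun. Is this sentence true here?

"it" takes "a car" as antecedent — a donkey pronoun bound across the clause boundary.
Weak reading: every mechanic m with some inspected-car has at least one inspected-car c such that repaired(m,c) ∧ washed(m,c).
Per mechanic: m1:✗  m2:✓  m3:✓
m1 has no witness among its inspected-cars.

False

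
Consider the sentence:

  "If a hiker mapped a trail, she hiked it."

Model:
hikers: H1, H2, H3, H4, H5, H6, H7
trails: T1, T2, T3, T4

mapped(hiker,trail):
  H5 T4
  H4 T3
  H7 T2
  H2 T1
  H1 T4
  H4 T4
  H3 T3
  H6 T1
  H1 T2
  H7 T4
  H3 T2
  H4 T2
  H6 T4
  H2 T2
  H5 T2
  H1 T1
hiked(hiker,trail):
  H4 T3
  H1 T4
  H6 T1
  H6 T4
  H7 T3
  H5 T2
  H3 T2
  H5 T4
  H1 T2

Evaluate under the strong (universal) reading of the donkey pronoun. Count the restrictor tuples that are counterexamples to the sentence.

"it" takes "a trail" as antecedent — a donkey pronoun bound across the clause boundary.
Strong reading: for every (h,t) with mapped(h,t), hiked(h,t).
Restrictor pairs: (H1,T1) ✗  (H1,T2) ✓  (H1,T4) ✓  (H2,T1) ✗  (H2,T2) ✗  (H3,T2) ✓  (H3,T3) ✗  (H4,T2) ✗  (H4,T3) ✓  (H4,T4) ✗  (H5,T2) ✓  (H5,T4) ✓  (H6,T1) ✓  (H6,T4) ✓  (H7,T2) ✗  (H7,T4) ✗
Counterexamples (restrictor pairs failing the scope): 8.

8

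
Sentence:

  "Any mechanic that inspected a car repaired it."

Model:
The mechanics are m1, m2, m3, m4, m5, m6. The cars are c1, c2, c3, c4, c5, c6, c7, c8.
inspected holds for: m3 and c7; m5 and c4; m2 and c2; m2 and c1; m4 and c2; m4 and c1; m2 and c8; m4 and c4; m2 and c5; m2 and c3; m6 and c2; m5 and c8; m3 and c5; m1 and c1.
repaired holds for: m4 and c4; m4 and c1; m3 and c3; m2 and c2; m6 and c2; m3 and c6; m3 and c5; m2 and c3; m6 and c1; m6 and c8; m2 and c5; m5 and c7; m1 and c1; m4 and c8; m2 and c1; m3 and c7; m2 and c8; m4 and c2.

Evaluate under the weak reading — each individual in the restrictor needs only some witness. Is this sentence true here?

False

"it" takes "a car" as antecedent — a donkey pronoun bound across the clause boundary.
Weak reading: every mechanic m with some inspected-car has at least one inspected-car c such that repaired(m,c).
Per mechanic: m1:✓  m2:✓  m3:✓  m4:✓  m5:✗  m6:✓
m5 has no witness among its inspected-cars.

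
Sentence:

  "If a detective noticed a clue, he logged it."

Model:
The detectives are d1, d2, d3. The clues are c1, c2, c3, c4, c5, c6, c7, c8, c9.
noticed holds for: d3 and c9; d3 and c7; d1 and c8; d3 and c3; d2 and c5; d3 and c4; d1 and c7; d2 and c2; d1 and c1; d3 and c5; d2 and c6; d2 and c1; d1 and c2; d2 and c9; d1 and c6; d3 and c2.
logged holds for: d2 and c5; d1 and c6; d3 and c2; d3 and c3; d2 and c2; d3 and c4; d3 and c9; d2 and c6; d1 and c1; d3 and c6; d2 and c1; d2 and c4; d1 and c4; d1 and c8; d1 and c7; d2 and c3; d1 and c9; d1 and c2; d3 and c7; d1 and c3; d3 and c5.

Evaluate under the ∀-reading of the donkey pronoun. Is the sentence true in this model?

"it" takes "a clue" as antecedent — a donkey pronoun bound across the clause boundary.
Strong reading: for every (d,c) with noticed(d,c), logged(d,c).
Restrictor pairs: (d1,c1) ✓  (d1,c2) ✓  (d1,c6) ✓  (d1,c7) ✓  (d1,c8) ✓  (d2,c1) ✓  (d2,c2) ✓  (d2,c5) ✓  (d2,c6) ✓  (d2,c9) ✗  (d3,c2) ✓  (d3,c3) ✓  (d3,c4) ✓  (d3,c5) ✓  (d3,c7) ✓  (d3,c9) ✓
Counterexample: (d2,c9) is in noticed but fails the scope.

False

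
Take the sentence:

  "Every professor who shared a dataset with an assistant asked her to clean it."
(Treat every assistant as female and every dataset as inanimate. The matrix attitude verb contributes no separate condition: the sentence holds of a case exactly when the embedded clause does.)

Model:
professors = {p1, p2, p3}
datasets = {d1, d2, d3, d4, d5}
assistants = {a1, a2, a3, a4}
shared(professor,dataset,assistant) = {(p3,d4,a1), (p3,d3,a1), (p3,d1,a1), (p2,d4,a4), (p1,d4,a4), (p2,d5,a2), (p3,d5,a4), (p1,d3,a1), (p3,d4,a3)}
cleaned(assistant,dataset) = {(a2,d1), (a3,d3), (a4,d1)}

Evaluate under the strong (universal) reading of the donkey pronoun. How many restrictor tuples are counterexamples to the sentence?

9

"her" takes "an assistant" as antecedent and "it" takes "a dataset"; both are donkey pronouns co-varying with the restrictor.
Strong reading: for every (p,d,a) with shared(p,d,a), cleaned(a,d).
Restrictor triples: (p1,d3,a1)→cleaned(a1,d3) ✗  (p1,d4,a4)→cleaned(a4,d4) ✗  (p2,d4,a4)→cleaned(a4,d4) ✗  (p2,d5,a2)→cleaned(a2,d5) ✗  (p3,d1,a1)→cleaned(a1,d1) ✗  (p3,d3,a1)→cleaned(a1,d3) ✗  (p3,d4,a1)→cleaned(a1,d4) ✗  (p3,d4,a3)→cleaned(a3,d4) ✗  (p3,d5,a4)→cleaned(a4,d5) ✗
Counterexamples (restrictor triples failing the scope): 9.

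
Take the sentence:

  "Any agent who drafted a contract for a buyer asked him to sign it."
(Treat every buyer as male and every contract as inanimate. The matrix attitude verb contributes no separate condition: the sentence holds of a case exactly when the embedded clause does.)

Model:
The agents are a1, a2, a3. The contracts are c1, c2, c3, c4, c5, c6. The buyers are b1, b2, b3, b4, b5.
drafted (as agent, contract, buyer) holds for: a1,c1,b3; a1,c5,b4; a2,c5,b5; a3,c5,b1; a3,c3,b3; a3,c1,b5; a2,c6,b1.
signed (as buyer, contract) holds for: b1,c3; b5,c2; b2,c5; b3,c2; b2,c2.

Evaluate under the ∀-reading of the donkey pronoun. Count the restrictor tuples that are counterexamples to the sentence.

7

"him" takes "a buyer" as antecedent and "it" takes "a contract"; both are donkey pronouns co-varying with the restrictor.
Strong reading: for every (a,c,b) with drafted(a,c,b), signed(b,c).
Restrictor triples: (a1,c1,b3)→signed(b3,c1) ✗  (a1,c5,b4)→signed(b4,c5) ✗  (a2,c5,b5)→signed(b5,c5) ✗  (a2,c6,b1)→signed(b1,c6) ✗  (a3,c1,b5)→signed(b5,c1) ✗  (a3,c3,b3)→signed(b3,c3) ✗  (a3,c5,b1)→signed(b1,c5) ✗
Counterexamples (restrictor triples failing the scope): 7.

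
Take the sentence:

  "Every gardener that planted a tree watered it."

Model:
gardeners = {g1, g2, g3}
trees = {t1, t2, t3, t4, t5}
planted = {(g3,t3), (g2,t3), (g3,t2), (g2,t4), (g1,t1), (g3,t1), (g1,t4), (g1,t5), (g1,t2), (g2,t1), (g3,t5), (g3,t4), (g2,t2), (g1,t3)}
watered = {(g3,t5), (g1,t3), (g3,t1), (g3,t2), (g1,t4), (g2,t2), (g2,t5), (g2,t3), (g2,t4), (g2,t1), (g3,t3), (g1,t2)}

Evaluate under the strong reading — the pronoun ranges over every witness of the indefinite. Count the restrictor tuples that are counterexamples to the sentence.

"it" takes "a tree" as antecedent — a donkey pronoun bound across the clause boundary.
Strong reading: for every (g,t) with planted(g,t), watered(g,t).
Restrictor pairs: (g1,t1) ✗  (g1,t2) ✓  (g1,t3) ✓  (g1,t4) ✓  (g1,t5) ✗  (g2,t1) ✓  (g2,t2) ✓  (g2,t3) ✓  (g2,t4) ✓  (g3,t1) ✓  (g3,t2) ✓  (g3,t3) ✓  (g3,t4) ✗  (g3,t5) ✓
Counterexamples (restrictor pairs failing the scope): 3.

3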